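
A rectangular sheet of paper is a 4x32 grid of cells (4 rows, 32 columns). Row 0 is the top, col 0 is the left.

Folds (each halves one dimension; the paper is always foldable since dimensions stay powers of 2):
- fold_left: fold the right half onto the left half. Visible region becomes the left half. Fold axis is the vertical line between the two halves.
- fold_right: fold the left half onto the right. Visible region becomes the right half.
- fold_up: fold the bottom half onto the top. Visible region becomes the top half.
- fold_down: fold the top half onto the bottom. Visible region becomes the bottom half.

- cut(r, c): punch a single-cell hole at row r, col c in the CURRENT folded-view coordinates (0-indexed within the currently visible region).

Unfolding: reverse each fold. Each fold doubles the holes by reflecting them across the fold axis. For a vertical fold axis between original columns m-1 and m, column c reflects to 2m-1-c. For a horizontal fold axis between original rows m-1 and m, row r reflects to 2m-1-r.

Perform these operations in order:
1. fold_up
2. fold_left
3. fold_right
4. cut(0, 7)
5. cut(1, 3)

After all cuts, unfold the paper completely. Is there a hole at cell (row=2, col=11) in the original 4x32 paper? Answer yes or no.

Op 1 fold_up: fold axis h@2; visible region now rows[0,2) x cols[0,32) = 2x32
Op 2 fold_left: fold axis v@16; visible region now rows[0,2) x cols[0,16) = 2x16
Op 3 fold_right: fold axis v@8; visible region now rows[0,2) x cols[8,16) = 2x8
Op 4 cut(0, 7): punch at orig (0,15); cuts so far [(0, 15)]; region rows[0,2) x cols[8,16) = 2x8
Op 5 cut(1, 3): punch at orig (1,11); cuts so far [(0, 15), (1, 11)]; region rows[0,2) x cols[8,16) = 2x8
Unfold 1 (reflect across v@8): 4 holes -> [(0, 0), (0, 15), (1, 4), (1, 11)]
Unfold 2 (reflect across v@16): 8 holes -> [(0, 0), (0, 15), (0, 16), (0, 31), (1, 4), (1, 11), (1, 20), (1, 27)]
Unfold 3 (reflect across h@2): 16 holes -> [(0, 0), (0, 15), (0, 16), (0, 31), (1, 4), (1, 11), (1, 20), (1, 27), (2, 4), (2, 11), (2, 20), (2, 27), (3, 0), (3, 15), (3, 16), (3, 31)]
Holes: [(0, 0), (0, 15), (0, 16), (0, 31), (1, 4), (1, 11), (1, 20), (1, 27), (2, 4), (2, 11), (2, 20), (2, 27), (3, 0), (3, 15), (3, 16), (3, 31)]

Answer: yes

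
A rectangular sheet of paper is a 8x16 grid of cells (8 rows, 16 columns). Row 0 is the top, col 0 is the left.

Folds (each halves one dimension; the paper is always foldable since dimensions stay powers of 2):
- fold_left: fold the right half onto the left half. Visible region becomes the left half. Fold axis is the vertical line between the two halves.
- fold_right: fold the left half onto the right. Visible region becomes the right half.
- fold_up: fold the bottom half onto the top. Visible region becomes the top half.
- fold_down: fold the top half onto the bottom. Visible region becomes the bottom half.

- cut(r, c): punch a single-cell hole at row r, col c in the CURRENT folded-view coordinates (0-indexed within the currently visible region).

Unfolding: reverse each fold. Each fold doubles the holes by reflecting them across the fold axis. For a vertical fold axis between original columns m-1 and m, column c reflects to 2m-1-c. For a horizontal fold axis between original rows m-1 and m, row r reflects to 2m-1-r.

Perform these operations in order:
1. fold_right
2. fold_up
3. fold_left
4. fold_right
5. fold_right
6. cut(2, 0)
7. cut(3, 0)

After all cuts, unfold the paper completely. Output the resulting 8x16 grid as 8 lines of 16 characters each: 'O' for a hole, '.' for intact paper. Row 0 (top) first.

Answer: ................
................
OOOOOOOOOOOOOOOO
OOOOOOOOOOOOOOOO
OOOOOOOOOOOOOOOO
OOOOOOOOOOOOOOOO
................
................

Derivation:
Op 1 fold_right: fold axis v@8; visible region now rows[0,8) x cols[8,16) = 8x8
Op 2 fold_up: fold axis h@4; visible region now rows[0,4) x cols[8,16) = 4x8
Op 3 fold_left: fold axis v@12; visible region now rows[0,4) x cols[8,12) = 4x4
Op 4 fold_right: fold axis v@10; visible region now rows[0,4) x cols[10,12) = 4x2
Op 5 fold_right: fold axis v@11; visible region now rows[0,4) x cols[11,12) = 4x1
Op 6 cut(2, 0): punch at orig (2,11); cuts so far [(2, 11)]; region rows[0,4) x cols[11,12) = 4x1
Op 7 cut(3, 0): punch at orig (3,11); cuts so far [(2, 11), (3, 11)]; region rows[0,4) x cols[11,12) = 4x1
Unfold 1 (reflect across v@11): 4 holes -> [(2, 10), (2, 11), (3, 10), (3, 11)]
Unfold 2 (reflect across v@10): 8 holes -> [(2, 8), (2, 9), (2, 10), (2, 11), (3, 8), (3, 9), (3, 10), (3, 11)]
Unfold 3 (reflect across v@12): 16 holes -> [(2, 8), (2, 9), (2, 10), (2, 11), (2, 12), (2, 13), (2, 14), (2, 15), (3, 8), (3, 9), (3, 10), (3, 11), (3, 12), (3, 13), (3, 14), (3, 15)]
Unfold 4 (reflect across h@4): 32 holes -> [(2, 8), (2, 9), (2, 10), (2, 11), (2, 12), (2, 13), (2, 14), (2, 15), (3, 8), (3, 9), (3, 10), (3, 11), (3, 12), (3, 13), (3, 14), (3, 15), (4, 8), (4, 9), (4, 10), (4, 11), (4, 12), (4, 13), (4, 14), (4, 15), (5, 8), (5, 9), (5, 10), (5, 11), (5, 12), (5, 13), (5, 14), (5, 15)]
Unfold 5 (reflect across v@8): 64 holes -> [(2, 0), (2, 1), (2, 2), (2, 3), (2, 4), (2, 5), (2, 6), (2, 7), (2, 8), (2, 9), (2, 10), (2, 11), (2, 12), (2, 13), (2, 14), (2, 15), (3, 0), (3, 1), (3, 2), (3, 3), (3, 4), (3, 5), (3, 6), (3, 7), (3, 8), (3, 9), (3, 10), (3, 11), (3, 12), (3, 13), (3, 14), (3, 15), (4, 0), (4, 1), (4, 2), (4, 3), (4, 4), (4, 5), (4, 6), (4, 7), (4, 8), (4, 9), (4, 10), (4, 11), (4, 12), (4, 13), (4, 14), (4, 15), (5, 0), (5, 1), (5, 2), (5, 3), (5, 4), (5, 5), (5, 6), (5, 7), (5, 8), (5, 9), (5, 10), (5, 11), (5, 12), (5, 13), (5, 14), (5, 15)]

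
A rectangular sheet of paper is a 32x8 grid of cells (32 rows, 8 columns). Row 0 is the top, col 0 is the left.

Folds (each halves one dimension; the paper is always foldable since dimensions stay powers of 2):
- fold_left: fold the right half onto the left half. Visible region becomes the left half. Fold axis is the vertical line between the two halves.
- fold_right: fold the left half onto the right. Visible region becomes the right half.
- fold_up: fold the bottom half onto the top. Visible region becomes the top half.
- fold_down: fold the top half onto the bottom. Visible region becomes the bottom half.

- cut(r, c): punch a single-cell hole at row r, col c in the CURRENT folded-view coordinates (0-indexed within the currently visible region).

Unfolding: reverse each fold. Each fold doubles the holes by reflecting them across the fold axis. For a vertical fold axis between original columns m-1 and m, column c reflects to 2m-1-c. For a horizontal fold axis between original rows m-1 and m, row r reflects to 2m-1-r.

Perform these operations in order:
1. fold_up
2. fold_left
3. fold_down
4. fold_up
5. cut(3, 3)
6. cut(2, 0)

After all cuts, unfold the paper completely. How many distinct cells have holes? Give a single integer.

Answer: 32

Derivation:
Op 1 fold_up: fold axis h@16; visible region now rows[0,16) x cols[0,8) = 16x8
Op 2 fold_left: fold axis v@4; visible region now rows[0,16) x cols[0,4) = 16x4
Op 3 fold_down: fold axis h@8; visible region now rows[8,16) x cols[0,4) = 8x4
Op 4 fold_up: fold axis h@12; visible region now rows[8,12) x cols[0,4) = 4x4
Op 5 cut(3, 3): punch at orig (11,3); cuts so far [(11, 3)]; region rows[8,12) x cols[0,4) = 4x4
Op 6 cut(2, 0): punch at orig (10,0); cuts so far [(10, 0), (11, 3)]; region rows[8,12) x cols[0,4) = 4x4
Unfold 1 (reflect across h@12): 4 holes -> [(10, 0), (11, 3), (12, 3), (13, 0)]
Unfold 2 (reflect across h@8): 8 holes -> [(2, 0), (3, 3), (4, 3), (5, 0), (10, 0), (11, 3), (12, 3), (13, 0)]
Unfold 3 (reflect across v@4): 16 holes -> [(2, 0), (2, 7), (3, 3), (3, 4), (4, 3), (4, 4), (5, 0), (5, 7), (10, 0), (10, 7), (11, 3), (11, 4), (12, 3), (12, 4), (13, 0), (13, 7)]
Unfold 4 (reflect across h@16): 32 holes -> [(2, 0), (2, 7), (3, 3), (3, 4), (4, 3), (4, 4), (5, 0), (5, 7), (10, 0), (10, 7), (11, 3), (11, 4), (12, 3), (12, 4), (13, 0), (13, 7), (18, 0), (18, 7), (19, 3), (19, 4), (20, 3), (20, 4), (21, 0), (21, 7), (26, 0), (26, 7), (27, 3), (27, 4), (28, 3), (28, 4), (29, 0), (29, 7)]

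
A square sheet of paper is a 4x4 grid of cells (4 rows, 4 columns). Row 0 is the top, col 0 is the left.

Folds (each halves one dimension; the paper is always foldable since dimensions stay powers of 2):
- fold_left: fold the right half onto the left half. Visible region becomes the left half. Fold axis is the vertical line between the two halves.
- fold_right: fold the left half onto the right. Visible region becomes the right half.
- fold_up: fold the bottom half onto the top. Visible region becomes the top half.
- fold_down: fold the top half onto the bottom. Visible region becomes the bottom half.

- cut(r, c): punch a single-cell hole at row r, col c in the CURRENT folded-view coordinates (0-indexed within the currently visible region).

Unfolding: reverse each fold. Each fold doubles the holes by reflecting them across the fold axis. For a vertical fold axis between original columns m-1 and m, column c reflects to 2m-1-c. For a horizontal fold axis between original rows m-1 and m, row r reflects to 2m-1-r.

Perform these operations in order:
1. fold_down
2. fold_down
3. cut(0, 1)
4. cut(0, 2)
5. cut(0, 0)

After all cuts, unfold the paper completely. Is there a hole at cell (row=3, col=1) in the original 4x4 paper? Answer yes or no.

Op 1 fold_down: fold axis h@2; visible region now rows[2,4) x cols[0,4) = 2x4
Op 2 fold_down: fold axis h@3; visible region now rows[3,4) x cols[0,4) = 1x4
Op 3 cut(0, 1): punch at orig (3,1); cuts so far [(3, 1)]; region rows[3,4) x cols[0,4) = 1x4
Op 4 cut(0, 2): punch at orig (3,2); cuts so far [(3, 1), (3, 2)]; region rows[3,4) x cols[0,4) = 1x4
Op 5 cut(0, 0): punch at orig (3,0); cuts so far [(3, 0), (3, 1), (3, 2)]; region rows[3,4) x cols[0,4) = 1x4
Unfold 1 (reflect across h@3): 6 holes -> [(2, 0), (2, 1), (2, 2), (3, 0), (3, 1), (3, 2)]
Unfold 2 (reflect across h@2): 12 holes -> [(0, 0), (0, 1), (0, 2), (1, 0), (1, 1), (1, 2), (2, 0), (2, 1), (2, 2), (3, 0), (3, 1), (3, 2)]
Holes: [(0, 0), (0, 1), (0, 2), (1, 0), (1, 1), (1, 2), (2, 0), (2, 1), (2, 2), (3, 0), (3, 1), (3, 2)]

Answer: yes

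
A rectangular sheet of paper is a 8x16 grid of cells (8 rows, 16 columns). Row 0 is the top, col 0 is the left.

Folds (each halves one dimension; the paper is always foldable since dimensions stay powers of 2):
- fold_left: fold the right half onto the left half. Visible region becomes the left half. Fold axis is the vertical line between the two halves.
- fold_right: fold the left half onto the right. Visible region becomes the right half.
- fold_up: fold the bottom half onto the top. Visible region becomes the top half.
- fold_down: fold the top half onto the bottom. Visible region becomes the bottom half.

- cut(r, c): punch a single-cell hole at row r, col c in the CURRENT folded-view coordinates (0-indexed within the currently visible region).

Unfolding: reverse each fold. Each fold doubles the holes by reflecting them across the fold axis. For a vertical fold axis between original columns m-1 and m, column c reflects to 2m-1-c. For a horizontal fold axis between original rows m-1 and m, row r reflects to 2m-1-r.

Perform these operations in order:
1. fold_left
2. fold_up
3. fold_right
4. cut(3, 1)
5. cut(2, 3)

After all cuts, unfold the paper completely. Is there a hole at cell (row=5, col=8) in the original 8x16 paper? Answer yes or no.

Op 1 fold_left: fold axis v@8; visible region now rows[0,8) x cols[0,8) = 8x8
Op 2 fold_up: fold axis h@4; visible region now rows[0,4) x cols[0,8) = 4x8
Op 3 fold_right: fold axis v@4; visible region now rows[0,4) x cols[4,8) = 4x4
Op 4 cut(3, 1): punch at orig (3,5); cuts so far [(3, 5)]; region rows[0,4) x cols[4,8) = 4x4
Op 5 cut(2, 3): punch at orig (2,7); cuts so far [(2, 7), (3, 5)]; region rows[0,4) x cols[4,8) = 4x4
Unfold 1 (reflect across v@4): 4 holes -> [(2, 0), (2, 7), (3, 2), (3, 5)]
Unfold 2 (reflect across h@4): 8 holes -> [(2, 0), (2, 7), (3, 2), (3, 5), (4, 2), (4, 5), (5, 0), (5, 7)]
Unfold 3 (reflect across v@8): 16 holes -> [(2, 0), (2, 7), (2, 8), (2, 15), (3, 2), (3, 5), (3, 10), (3, 13), (4, 2), (4, 5), (4, 10), (4, 13), (5, 0), (5, 7), (5, 8), (5, 15)]
Holes: [(2, 0), (2, 7), (2, 8), (2, 15), (3, 2), (3, 5), (3, 10), (3, 13), (4, 2), (4, 5), (4, 10), (4, 13), (5, 0), (5, 7), (5, 8), (5, 15)]

Answer: yes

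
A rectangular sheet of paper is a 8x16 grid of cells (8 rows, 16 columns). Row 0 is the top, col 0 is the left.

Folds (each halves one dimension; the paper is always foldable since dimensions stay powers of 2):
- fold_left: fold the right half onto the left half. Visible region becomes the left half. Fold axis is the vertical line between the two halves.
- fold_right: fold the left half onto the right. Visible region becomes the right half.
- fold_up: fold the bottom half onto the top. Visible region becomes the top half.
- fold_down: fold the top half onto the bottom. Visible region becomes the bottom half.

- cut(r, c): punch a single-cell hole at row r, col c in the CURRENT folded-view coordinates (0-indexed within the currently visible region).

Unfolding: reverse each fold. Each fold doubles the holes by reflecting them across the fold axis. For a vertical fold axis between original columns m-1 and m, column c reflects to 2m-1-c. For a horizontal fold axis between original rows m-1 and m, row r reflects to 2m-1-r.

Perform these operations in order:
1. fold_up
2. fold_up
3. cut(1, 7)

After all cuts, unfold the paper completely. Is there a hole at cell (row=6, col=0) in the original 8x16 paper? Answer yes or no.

Answer: no

Derivation:
Op 1 fold_up: fold axis h@4; visible region now rows[0,4) x cols[0,16) = 4x16
Op 2 fold_up: fold axis h@2; visible region now rows[0,2) x cols[0,16) = 2x16
Op 3 cut(1, 7): punch at orig (1,7); cuts so far [(1, 7)]; region rows[0,2) x cols[0,16) = 2x16
Unfold 1 (reflect across h@2): 2 holes -> [(1, 7), (2, 7)]
Unfold 2 (reflect across h@4): 4 holes -> [(1, 7), (2, 7), (5, 7), (6, 7)]
Holes: [(1, 7), (2, 7), (5, 7), (6, 7)]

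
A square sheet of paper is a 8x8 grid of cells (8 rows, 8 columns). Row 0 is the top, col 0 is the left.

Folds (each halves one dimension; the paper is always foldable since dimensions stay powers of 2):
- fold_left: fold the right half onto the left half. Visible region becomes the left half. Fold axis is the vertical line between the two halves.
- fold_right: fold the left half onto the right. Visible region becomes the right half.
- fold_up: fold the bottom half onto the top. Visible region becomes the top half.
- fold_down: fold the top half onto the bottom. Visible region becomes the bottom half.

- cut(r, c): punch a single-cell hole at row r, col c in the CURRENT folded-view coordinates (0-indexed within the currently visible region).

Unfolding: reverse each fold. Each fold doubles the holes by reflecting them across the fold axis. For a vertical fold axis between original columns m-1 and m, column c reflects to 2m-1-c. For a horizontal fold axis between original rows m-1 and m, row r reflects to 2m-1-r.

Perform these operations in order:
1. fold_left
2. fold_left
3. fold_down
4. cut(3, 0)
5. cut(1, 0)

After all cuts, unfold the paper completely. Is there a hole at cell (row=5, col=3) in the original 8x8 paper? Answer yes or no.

Answer: yes

Derivation:
Op 1 fold_left: fold axis v@4; visible region now rows[0,8) x cols[0,4) = 8x4
Op 2 fold_left: fold axis v@2; visible region now rows[0,8) x cols[0,2) = 8x2
Op 3 fold_down: fold axis h@4; visible region now rows[4,8) x cols[0,2) = 4x2
Op 4 cut(3, 0): punch at orig (7,0); cuts so far [(7, 0)]; region rows[4,8) x cols[0,2) = 4x2
Op 5 cut(1, 0): punch at orig (5,0); cuts so far [(5, 0), (7, 0)]; region rows[4,8) x cols[0,2) = 4x2
Unfold 1 (reflect across h@4): 4 holes -> [(0, 0), (2, 0), (5, 0), (7, 0)]
Unfold 2 (reflect across v@2): 8 holes -> [(0, 0), (0, 3), (2, 0), (2, 3), (5, 0), (5, 3), (7, 0), (7, 3)]
Unfold 3 (reflect across v@4): 16 holes -> [(0, 0), (0, 3), (0, 4), (0, 7), (2, 0), (2, 3), (2, 4), (2, 7), (5, 0), (5, 3), (5, 4), (5, 7), (7, 0), (7, 3), (7, 4), (7, 7)]
Holes: [(0, 0), (0, 3), (0, 4), (0, 7), (2, 0), (2, 3), (2, 4), (2, 7), (5, 0), (5, 3), (5, 4), (5, 7), (7, 0), (7, 3), (7, 4), (7, 7)]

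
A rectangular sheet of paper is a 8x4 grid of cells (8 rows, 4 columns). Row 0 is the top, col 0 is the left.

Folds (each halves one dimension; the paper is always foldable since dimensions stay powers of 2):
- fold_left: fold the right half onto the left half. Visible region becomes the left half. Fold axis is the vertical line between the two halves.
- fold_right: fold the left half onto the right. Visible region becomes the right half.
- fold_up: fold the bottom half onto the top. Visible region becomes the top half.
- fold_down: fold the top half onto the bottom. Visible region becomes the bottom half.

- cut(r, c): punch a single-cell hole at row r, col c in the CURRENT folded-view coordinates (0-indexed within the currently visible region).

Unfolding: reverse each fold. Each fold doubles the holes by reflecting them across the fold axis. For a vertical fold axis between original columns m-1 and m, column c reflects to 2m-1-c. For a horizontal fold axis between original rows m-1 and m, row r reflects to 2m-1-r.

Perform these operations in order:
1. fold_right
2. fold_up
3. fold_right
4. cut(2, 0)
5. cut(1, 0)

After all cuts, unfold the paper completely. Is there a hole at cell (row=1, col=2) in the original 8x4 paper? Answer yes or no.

Op 1 fold_right: fold axis v@2; visible region now rows[0,8) x cols[2,4) = 8x2
Op 2 fold_up: fold axis h@4; visible region now rows[0,4) x cols[2,4) = 4x2
Op 3 fold_right: fold axis v@3; visible region now rows[0,4) x cols[3,4) = 4x1
Op 4 cut(2, 0): punch at orig (2,3); cuts so far [(2, 3)]; region rows[0,4) x cols[3,4) = 4x1
Op 5 cut(1, 0): punch at orig (1,3); cuts so far [(1, 3), (2, 3)]; region rows[0,4) x cols[3,4) = 4x1
Unfold 1 (reflect across v@3): 4 holes -> [(1, 2), (1, 3), (2, 2), (2, 3)]
Unfold 2 (reflect across h@4): 8 holes -> [(1, 2), (1, 3), (2, 2), (2, 3), (5, 2), (5, 3), (6, 2), (6, 3)]
Unfold 3 (reflect across v@2): 16 holes -> [(1, 0), (1, 1), (1, 2), (1, 3), (2, 0), (2, 1), (2, 2), (2, 3), (5, 0), (5, 1), (5, 2), (5, 3), (6, 0), (6, 1), (6, 2), (6, 3)]
Holes: [(1, 0), (1, 1), (1, 2), (1, 3), (2, 0), (2, 1), (2, 2), (2, 3), (5, 0), (5, 1), (5, 2), (5, 3), (6, 0), (6, 1), (6, 2), (6, 3)]

Answer: yes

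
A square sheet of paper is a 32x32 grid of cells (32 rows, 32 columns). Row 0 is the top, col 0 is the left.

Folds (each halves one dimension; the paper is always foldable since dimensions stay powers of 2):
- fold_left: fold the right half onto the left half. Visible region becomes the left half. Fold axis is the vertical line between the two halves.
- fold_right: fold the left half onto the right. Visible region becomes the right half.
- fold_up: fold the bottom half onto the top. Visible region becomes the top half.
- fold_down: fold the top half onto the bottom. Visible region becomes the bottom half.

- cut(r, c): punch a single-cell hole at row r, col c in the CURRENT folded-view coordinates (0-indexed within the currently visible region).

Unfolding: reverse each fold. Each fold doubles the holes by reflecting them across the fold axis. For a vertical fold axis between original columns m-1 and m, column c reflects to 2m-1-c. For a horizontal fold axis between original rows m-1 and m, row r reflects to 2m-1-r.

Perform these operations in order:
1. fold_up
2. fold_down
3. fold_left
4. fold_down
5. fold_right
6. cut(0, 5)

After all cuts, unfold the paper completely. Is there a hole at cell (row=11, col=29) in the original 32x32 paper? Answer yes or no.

Answer: yes

Derivation:
Op 1 fold_up: fold axis h@16; visible region now rows[0,16) x cols[0,32) = 16x32
Op 2 fold_down: fold axis h@8; visible region now rows[8,16) x cols[0,32) = 8x32
Op 3 fold_left: fold axis v@16; visible region now rows[8,16) x cols[0,16) = 8x16
Op 4 fold_down: fold axis h@12; visible region now rows[12,16) x cols[0,16) = 4x16
Op 5 fold_right: fold axis v@8; visible region now rows[12,16) x cols[8,16) = 4x8
Op 6 cut(0, 5): punch at orig (12,13); cuts so far [(12, 13)]; region rows[12,16) x cols[8,16) = 4x8
Unfold 1 (reflect across v@8): 2 holes -> [(12, 2), (12, 13)]
Unfold 2 (reflect across h@12): 4 holes -> [(11, 2), (11, 13), (12, 2), (12, 13)]
Unfold 3 (reflect across v@16): 8 holes -> [(11, 2), (11, 13), (11, 18), (11, 29), (12, 2), (12, 13), (12, 18), (12, 29)]
Unfold 4 (reflect across h@8): 16 holes -> [(3, 2), (3, 13), (3, 18), (3, 29), (4, 2), (4, 13), (4, 18), (4, 29), (11, 2), (11, 13), (11, 18), (11, 29), (12, 2), (12, 13), (12, 18), (12, 29)]
Unfold 5 (reflect across h@16): 32 holes -> [(3, 2), (3, 13), (3, 18), (3, 29), (4, 2), (4, 13), (4, 18), (4, 29), (11, 2), (11, 13), (11, 18), (11, 29), (12, 2), (12, 13), (12, 18), (12, 29), (19, 2), (19, 13), (19, 18), (19, 29), (20, 2), (20, 13), (20, 18), (20, 29), (27, 2), (27, 13), (27, 18), (27, 29), (28, 2), (28, 13), (28, 18), (28, 29)]
Holes: [(3, 2), (3, 13), (3, 18), (3, 29), (4, 2), (4, 13), (4, 18), (4, 29), (11, 2), (11, 13), (11, 18), (11, 29), (12, 2), (12, 13), (12, 18), (12, 29), (19, 2), (19, 13), (19, 18), (19, 29), (20, 2), (20, 13), (20, 18), (20, 29), (27, 2), (27, 13), (27, 18), (27, 29), (28, 2), (28, 13), (28, 18), (28, 29)]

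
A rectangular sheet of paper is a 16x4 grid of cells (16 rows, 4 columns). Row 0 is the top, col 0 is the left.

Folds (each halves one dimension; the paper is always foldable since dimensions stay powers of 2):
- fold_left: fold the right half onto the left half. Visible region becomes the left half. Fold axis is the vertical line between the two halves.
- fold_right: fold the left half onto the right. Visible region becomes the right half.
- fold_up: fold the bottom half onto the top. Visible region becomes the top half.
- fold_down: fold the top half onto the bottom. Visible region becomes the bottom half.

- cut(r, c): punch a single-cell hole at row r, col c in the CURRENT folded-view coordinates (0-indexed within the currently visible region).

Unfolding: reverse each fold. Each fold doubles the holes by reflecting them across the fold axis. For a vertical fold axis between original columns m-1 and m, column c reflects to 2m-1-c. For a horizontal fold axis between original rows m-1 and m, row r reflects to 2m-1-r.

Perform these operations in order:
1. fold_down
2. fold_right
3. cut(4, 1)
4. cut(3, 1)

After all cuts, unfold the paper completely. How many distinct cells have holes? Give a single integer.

Op 1 fold_down: fold axis h@8; visible region now rows[8,16) x cols[0,4) = 8x4
Op 2 fold_right: fold axis v@2; visible region now rows[8,16) x cols[2,4) = 8x2
Op 3 cut(4, 1): punch at orig (12,3); cuts so far [(12, 3)]; region rows[8,16) x cols[2,4) = 8x2
Op 4 cut(3, 1): punch at orig (11,3); cuts so far [(11, 3), (12, 3)]; region rows[8,16) x cols[2,4) = 8x2
Unfold 1 (reflect across v@2): 4 holes -> [(11, 0), (11, 3), (12, 0), (12, 3)]
Unfold 2 (reflect across h@8): 8 holes -> [(3, 0), (3, 3), (4, 0), (4, 3), (11, 0), (11, 3), (12, 0), (12, 3)]

Answer: 8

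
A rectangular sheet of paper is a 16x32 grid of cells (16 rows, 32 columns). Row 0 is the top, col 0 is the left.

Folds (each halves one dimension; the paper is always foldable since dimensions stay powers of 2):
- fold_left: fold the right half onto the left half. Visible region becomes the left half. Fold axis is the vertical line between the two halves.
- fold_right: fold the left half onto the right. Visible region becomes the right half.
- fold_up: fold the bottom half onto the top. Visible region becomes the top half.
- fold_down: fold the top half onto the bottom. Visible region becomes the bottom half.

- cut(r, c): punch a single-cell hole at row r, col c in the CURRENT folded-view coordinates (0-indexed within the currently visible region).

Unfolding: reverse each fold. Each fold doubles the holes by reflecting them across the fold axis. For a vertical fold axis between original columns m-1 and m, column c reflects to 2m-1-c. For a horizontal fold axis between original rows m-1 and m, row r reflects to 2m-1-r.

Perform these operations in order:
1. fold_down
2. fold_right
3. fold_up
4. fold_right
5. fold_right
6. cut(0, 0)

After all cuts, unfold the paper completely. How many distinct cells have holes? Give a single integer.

Op 1 fold_down: fold axis h@8; visible region now rows[8,16) x cols[0,32) = 8x32
Op 2 fold_right: fold axis v@16; visible region now rows[8,16) x cols[16,32) = 8x16
Op 3 fold_up: fold axis h@12; visible region now rows[8,12) x cols[16,32) = 4x16
Op 4 fold_right: fold axis v@24; visible region now rows[8,12) x cols[24,32) = 4x8
Op 5 fold_right: fold axis v@28; visible region now rows[8,12) x cols[28,32) = 4x4
Op 6 cut(0, 0): punch at orig (8,28); cuts so far [(8, 28)]; region rows[8,12) x cols[28,32) = 4x4
Unfold 1 (reflect across v@28): 2 holes -> [(8, 27), (8, 28)]
Unfold 2 (reflect across v@24): 4 holes -> [(8, 19), (8, 20), (8, 27), (8, 28)]
Unfold 3 (reflect across h@12): 8 holes -> [(8, 19), (8, 20), (8, 27), (8, 28), (15, 19), (15, 20), (15, 27), (15, 28)]
Unfold 4 (reflect across v@16): 16 holes -> [(8, 3), (8, 4), (8, 11), (8, 12), (8, 19), (8, 20), (8, 27), (8, 28), (15, 3), (15, 4), (15, 11), (15, 12), (15, 19), (15, 20), (15, 27), (15, 28)]
Unfold 5 (reflect across h@8): 32 holes -> [(0, 3), (0, 4), (0, 11), (0, 12), (0, 19), (0, 20), (0, 27), (0, 28), (7, 3), (7, 4), (7, 11), (7, 12), (7, 19), (7, 20), (7, 27), (7, 28), (8, 3), (8, 4), (8, 11), (8, 12), (8, 19), (8, 20), (8, 27), (8, 28), (15, 3), (15, 4), (15, 11), (15, 12), (15, 19), (15, 20), (15, 27), (15, 28)]

Answer: 32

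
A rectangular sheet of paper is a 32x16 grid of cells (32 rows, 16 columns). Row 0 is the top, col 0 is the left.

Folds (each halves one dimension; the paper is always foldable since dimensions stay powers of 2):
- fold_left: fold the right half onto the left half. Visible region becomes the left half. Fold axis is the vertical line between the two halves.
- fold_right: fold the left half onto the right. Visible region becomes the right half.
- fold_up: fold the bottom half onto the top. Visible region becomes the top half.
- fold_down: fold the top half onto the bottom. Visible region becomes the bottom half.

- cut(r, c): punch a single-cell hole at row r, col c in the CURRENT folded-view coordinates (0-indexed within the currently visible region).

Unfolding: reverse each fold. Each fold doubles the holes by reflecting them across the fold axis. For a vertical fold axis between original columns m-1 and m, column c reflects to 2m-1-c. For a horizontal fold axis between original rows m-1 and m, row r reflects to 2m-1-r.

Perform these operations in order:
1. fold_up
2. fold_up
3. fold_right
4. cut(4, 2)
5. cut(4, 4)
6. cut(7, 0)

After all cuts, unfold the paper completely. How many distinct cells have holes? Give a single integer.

Answer: 24

Derivation:
Op 1 fold_up: fold axis h@16; visible region now rows[0,16) x cols[0,16) = 16x16
Op 2 fold_up: fold axis h@8; visible region now rows[0,8) x cols[0,16) = 8x16
Op 3 fold_right: fold axis v@8; visible region now rows[0,8) x cols[8,16) = 8x8
Op 4 cut(4, 2): punch at orig (4,10); cuts so far [(4, 10)]; region rows[0,8) x cols[8,16) = 8x8
Op 5 cut(4, 4): punch at orig (4,12); cuts so far [(4, 10), (4, 12)]; region rows[0,8) x cols[8,16) = 8x8
Op 6 cut(7, 0): punch at orig (7,8); cuts so far [(4, 10), (4, 12), (7, 8)]; region rows[0,8) x cols[8,16) = 8x8
Unfold 1 (reflect across v@8): 6 holes -> [(4, 3), (4, 5), (4, 10), (4, 12), (7, 7), (7, 8)]
Unfold 2 (reflect across h@8): 12 holes -> [(4, 3), (4, 5), (4, 10), (4, 12), (7, 7), (7, 8), (8, 7), (8, 8), (11, 3), (11, 5), (11, 10), (11, 12)]
Unfold 3 (reflect across h@16): 24 holes -> [(4, 3), (4, 5), (4, 10), (4, 12), (7, 7), (7, 8), (8, 7), (8, 8), (11, 3), (11, 5), (11, 10), (11, 12), (20, 3), (20, 5), (20, 10), (20, 12), (23, 7), (23, 8), (24, 7), (24, 8), (27, 3), (27, 5), (27, 10), (27, 12)]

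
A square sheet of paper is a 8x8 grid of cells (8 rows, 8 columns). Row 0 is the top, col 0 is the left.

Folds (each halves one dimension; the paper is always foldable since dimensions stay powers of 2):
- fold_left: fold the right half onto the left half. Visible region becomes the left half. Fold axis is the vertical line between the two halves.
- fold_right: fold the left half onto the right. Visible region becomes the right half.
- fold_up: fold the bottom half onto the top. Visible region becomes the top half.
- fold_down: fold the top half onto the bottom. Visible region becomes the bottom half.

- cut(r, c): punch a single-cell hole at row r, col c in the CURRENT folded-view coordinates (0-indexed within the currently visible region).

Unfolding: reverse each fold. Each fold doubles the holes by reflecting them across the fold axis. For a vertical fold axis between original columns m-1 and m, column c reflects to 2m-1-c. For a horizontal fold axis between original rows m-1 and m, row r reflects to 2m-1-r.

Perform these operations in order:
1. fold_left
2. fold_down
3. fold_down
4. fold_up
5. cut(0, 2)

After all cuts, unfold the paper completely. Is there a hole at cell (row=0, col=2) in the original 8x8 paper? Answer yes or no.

Answer: yes

Derivation:
Op 1 fold_left: fold axis v@4; visible region now rows[0,8) x cols[0,4) = 8x4
Op 2 fold_down: fold axis h@4; visible region now rows[4,8) x cols[0,4) = 4x4
Op 3 fold_down: fold axis h@6; visible region now rows[6,8) x cols[0,4) = 2x4
Op 4 fold_up: fold axis h@7; visible region now rows[6,7) x cols[0,4) = 1x4
Op 5 cut(0, 2): punch at orig (6,2); cuts so far [(6, 2)]; region rows[6,7) x cols[0,4) = 1x4
Unfold 1 (reflect across h@7): 2 holes -> [(6, 2), (7, 2)]
Unfold 2 (reflect across h@6): 4 holes -> [(4, 2), (5, 2), (6, 2), (7, 2)]
Unfold 3 (reflect across h@4): 8 holes -> [(0, 2), (1, 2), (2, 2), (3, 2), (4, 2), (5, 2), (6, 2), (7, 2)]
Unfold 4 (reflect across v@4): 16 holes -> [(0, 2), (0, 5), (1, 2), (1, 5), (2, 2), (2, 5), (3, 2), (3, 5), (4, 2), (4, 5), (5, 2), (5, 5), (6, 2), (6, 5), (7, 2), (7, 5)]
Holes: [(0, 2), (0, 5), (1, 2), (1, 5), (2, 2), (2, 5), (3, 2), (3, 5), (4, 2), (4, 5), (5, 2), (5, 5), (6, 2), (6, 5), (7, 2), (7, 5)]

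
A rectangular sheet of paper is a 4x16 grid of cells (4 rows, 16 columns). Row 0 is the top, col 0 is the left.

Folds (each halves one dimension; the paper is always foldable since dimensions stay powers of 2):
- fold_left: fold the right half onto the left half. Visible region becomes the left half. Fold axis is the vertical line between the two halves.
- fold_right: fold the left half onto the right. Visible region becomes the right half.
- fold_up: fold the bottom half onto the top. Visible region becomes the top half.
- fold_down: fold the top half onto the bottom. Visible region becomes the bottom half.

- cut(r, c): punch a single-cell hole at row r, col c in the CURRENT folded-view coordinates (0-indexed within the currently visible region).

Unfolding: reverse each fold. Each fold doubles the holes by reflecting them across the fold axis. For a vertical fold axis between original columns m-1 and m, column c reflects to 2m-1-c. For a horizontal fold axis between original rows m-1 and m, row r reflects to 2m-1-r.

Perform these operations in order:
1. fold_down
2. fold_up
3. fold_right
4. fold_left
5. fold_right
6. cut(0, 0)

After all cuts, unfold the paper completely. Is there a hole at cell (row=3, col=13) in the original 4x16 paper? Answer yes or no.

Op 1 fold_down: fold axis h@2; visible region now rows[2,4) x cols[0,16) = 2x16
Op 2 fold_up: fold axis h@3; visible region now rows[2,3) x cols[0,16) = 1x16
Op 3 fold_right: fold axis v@8; visible region now rows[2,3) x cols[8,16) = 1x8
Op 4 fold_left: fold axis v@12; visible region now rows[2,3) x cols[8,12) = 1x4
Op 5 fold_right: fold axis v@10; visible region now rows[2,3) x cols[10,12) = 1x2
Op 6 cut(0, 0): punch at orig (2,10); cuts so far [(2, 10)]; region rows[2,3) x cols[10,12) = 1x2
Unfold 1 (reflect across v@10): 2 holes -> [(2, 9), (2, 10)]
Unfold 2 (reflect across v@12): 4 holes -> [(2, 9), (2, 10), (2, 13), (2, 14)]
Unfold 3 (reflect across v@8): 8 holes -> [(2, 1), (2, 2), (2, 5), (2, 6), (2, 9), (2, 10), (2, 13), (2, 14)]
Unfold 4 (reflect across h@3): 16 holes -> [(2, 1), (2, 2), (2, 5), (2, 6), (2, 9), (2, 10), (2, 13), (2, 14), (3, 1), (3, 2), (3, 5), (3, 6), (3, 9), (3, 10), (3, 13), (3, 14)]
Unfold 5 (reflect across h@2): 32 holes -> [(0, 1), (0, 2), (0, 5), (0, 6), (0, 9), (0, 10), (0, 13), (0, 14), (1, 1), (1, 2), (1, 5), (1, 6), (1, 9), (1, 10), (1, 13), (1, 14), (2, 1), (2, 2), (2, 5), (2, 6), (2, 9), (2, 10), (2, 13), (2, 14), (3, 1), (3, 2), (3, 5), (3, 6), (3, 9), (3, 10), (3, 13), (3, 14)]
Holes: [(0, 1), (0, 2), (0, 5), (0, 6), (0, 9), (0, 10), (0, 13), (0, 14), (1, 1), (1, 2), (1, 5), (1, 6), (1, 9), (1, 10), (1, 13), (1, 14), (2, 1), (2, 2), (2, 5), (2, 6), (2, 9), (2, 10), (2, 13), (2, 14), (3, 1), (3, 2), (3, 5), (3, 6), (3, 9), (3, 10), (3, 13), (3, 14)]

Answer: yes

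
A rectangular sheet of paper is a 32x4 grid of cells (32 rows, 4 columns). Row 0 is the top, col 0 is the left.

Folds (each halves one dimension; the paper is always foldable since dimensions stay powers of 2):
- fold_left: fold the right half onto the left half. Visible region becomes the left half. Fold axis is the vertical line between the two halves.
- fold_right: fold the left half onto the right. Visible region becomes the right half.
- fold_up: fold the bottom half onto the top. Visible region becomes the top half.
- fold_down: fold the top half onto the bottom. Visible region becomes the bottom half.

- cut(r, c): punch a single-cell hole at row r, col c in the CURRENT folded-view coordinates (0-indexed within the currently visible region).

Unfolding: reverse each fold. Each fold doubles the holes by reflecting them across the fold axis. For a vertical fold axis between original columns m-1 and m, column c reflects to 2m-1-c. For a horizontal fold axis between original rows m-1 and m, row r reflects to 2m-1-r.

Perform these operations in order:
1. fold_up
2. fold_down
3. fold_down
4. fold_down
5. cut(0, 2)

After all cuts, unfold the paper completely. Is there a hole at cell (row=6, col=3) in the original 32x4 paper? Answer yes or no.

Op 1 fold_up: fold axis h@16; visible region now rows[0,16) x cols[0,4) = 16x4
Op 2 fold_down: fold axis h@8; visible region now rows[8,16) x cols[0,4) = 8x4
Op 3 fold_down: fold axis h@12; visible region now rows[12,16) x cols[0,4) = 4x4
Op 4 fold_down: fold axis h@14; visible region now rows[14,16) x cols[0,4) = 2x4
Op 5 cut(0, 2): punch at orig (14,2); cuts so far [(14, 2)]; region rows[14,16) x cols[0,4) = 2x4
Unfold 1 (reflect across h@14): 2 holes -> [(13, 2), (14, 2)]
Unfold 2 (reflect across h@12): 4 holes -> [(9, 2), (10, 2), (13, 2), (14, 2)]
Unfold 3 (reflect across h@8): 8 holes -> [(1, 2), (2, 2), (5, 2), (6, 2), (9, 2), (10, 2), (13, 2), (14, 2)]
Unfold 4 (reflect across h@16): 16 holes -> [(1, 2), (2, 2), (5, 2), (6, 2), (9, 2), (10, 2), (13, 2), (14, 2), (17, 2), (18, 2), (21, 2), (22, 2), (25, 2), (26, 2), (29, 2), (30, 2)]
Holes: [(1, 2), (2, 2), (5, 2), (6, 2), (9, 2), (10, 2), (13, 2), (14, 2), (17, 2), (18, 2), (21, 2), (22, 2), (25, 2), (26, 2), (29, 2), (30, 2)]

Answer: no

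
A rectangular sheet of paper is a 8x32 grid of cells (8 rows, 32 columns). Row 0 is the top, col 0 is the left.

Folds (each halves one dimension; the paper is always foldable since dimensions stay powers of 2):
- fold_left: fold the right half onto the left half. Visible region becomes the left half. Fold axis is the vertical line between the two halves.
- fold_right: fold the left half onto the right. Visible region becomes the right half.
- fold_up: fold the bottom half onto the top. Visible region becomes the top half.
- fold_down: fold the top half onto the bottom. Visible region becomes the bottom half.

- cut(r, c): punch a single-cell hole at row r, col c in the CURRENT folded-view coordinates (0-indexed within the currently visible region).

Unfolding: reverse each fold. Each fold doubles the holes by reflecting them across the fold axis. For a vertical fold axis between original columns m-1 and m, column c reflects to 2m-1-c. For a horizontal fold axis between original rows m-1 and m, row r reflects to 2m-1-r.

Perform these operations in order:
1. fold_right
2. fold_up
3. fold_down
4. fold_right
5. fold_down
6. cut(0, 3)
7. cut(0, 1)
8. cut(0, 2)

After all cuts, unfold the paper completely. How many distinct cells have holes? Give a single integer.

Answer: 96

Derivation:
Op 1 fold_right: fold axis v@16; visible region now rows[0,8) x cols[16,32) = 8x16
Op 2 fold_up: fold axis h@4; visible region now rows[0,4) x cols[16,32) = 4x16
Op 3 fold_down: fold axis h@2; visible region now rows[2,4) x cols[16,32) = 2x16
Op 4 fold_right: fold axis v@24; visible region now rows[2,4) x cols[24,32) = 2x8
Op 5 fold_down: fold axis h@3; visible region now rows[3,4) x cols[24,32) = 1x8
Op 6 cut(0, 3): punch at orig (3,27); cuts so far [(3, 27)]; region rows[3,4) x cols[24,32) = 1x8
Op 7 cut(0, 1): punch at orig (3,25); cuts so far [(3, 25), (3, 27)]; region rows[3,4) x cols[24,32) = 1x8
Op 8 cut(0, 2): punch at orig (3,26); cuts so far [(3, 25), (3, 26), (3, 27)]; region rows[3,4) x cols[24,32) = 1x8
Unfold 1 (reflect across h@3): 6 holes -> [(2, 25), (2, 26), (2, 27), (3, 25), (3, 26), (3, 27)]
Unfold 2 (reflect across v@24): 12 holes -> [(2, 20), (2, 21), (2, 22), (2, 25), (2, 26), (2, 27), (3, 20), (3, 21), (3, 22), (3, 25), (3, 26), (3, 27)]
Unfold 3 (reflect across h@2): 24 holes -> [(0, 20), (0, 21), (0, 22), (0, 25), (0, 26), (0, 27), (1, 20), (1, 21), (1, 22), (1, 25), (1, 26), (1, 27), (2, 20), (2, 21), (2, 22), (2, 25), (2, 26), (2, 27), (3, 20), (3, 21), (3, 22), (3, 25), (3, 26), (3, 27)]
Unfold 4 (reflect across h@4): 48 holes -> [(0, 20), (0, 21), (0, 22), (0, 25), (0, 26), (0, 27), (1, 20), (1, 21), (1, 22), (1, 25), (1, 26), (1, 27), (2, 20), (2, 21), (2, 22), (2, 25), (2, 26), (2, 27), (3, 20), (3, 21), (3, 22), (3, 25), (3, 26), (3, 27), (4, 20), (4, 21), (4, 22), (4, 25), (4, 26), (4, 27), (5, 20), (5, 21), (5, 22), (5, 25), (5, 26), (5, 27), (6, 20), (6, 21), (6, 22), (6, 25), (6, 26), (6, 27), (7, 20), (7, 21), (7, 22), (7, 25), (7, 26), (7, 27)]
Unfold 5 (reflect across v@16): 96 holes -> [(0, 4), (0, 5), (0, 6), (0, 9), (0, 10), (0, 11), (0, 20), (0, 21), (0, 22), (0, 25), (0, 26), (0, 27), (1, 4), (1, 5), (1, 6), (1, 9), (1, 10), (1, 11), (1, 20), (1, 21), (1, 22), (1, 25), (1, 26), (1, 27), (2, 4), (2, 5), (2, 6), (2, 9), (2, 10), (2, 11), (2, 20), (2, 21), (2, 22), (2, 25), (2, 26), (2, 27), (3, 4), (3, 5), (3, 6), (3, 9), (3, 10), (3, 11), (3, 20), (3, 21), (3, 22), (3, 25), (3, 26), (3, 27), (4, 4), (4, 5), (4, 6), (4, 9), (4, 10), (4, 11), (4, 20), (4, 21), (4, 22), (4, 25), (4, 26), (4, 27), (5, 4), (5, 5), (5, 6), (5, 9), (5, 10), (5, 11), (5, 20), (5, 21), (5, 22), (5, 25), (5, 26), (5, 27), (6, 4), (6, 5), (6, 6), (6, 9), (6, 10), (6, 11), (6, 20), (6, 21), (6, 22), (6, 25), (6, 26), (6, 27), (7, 4), (7, 5), (7, 6), (7, 9), (7, 10), (7, 11), (7, 20), (7, 21), (7, 22), (7, 25), (7, 26), (7, 27)]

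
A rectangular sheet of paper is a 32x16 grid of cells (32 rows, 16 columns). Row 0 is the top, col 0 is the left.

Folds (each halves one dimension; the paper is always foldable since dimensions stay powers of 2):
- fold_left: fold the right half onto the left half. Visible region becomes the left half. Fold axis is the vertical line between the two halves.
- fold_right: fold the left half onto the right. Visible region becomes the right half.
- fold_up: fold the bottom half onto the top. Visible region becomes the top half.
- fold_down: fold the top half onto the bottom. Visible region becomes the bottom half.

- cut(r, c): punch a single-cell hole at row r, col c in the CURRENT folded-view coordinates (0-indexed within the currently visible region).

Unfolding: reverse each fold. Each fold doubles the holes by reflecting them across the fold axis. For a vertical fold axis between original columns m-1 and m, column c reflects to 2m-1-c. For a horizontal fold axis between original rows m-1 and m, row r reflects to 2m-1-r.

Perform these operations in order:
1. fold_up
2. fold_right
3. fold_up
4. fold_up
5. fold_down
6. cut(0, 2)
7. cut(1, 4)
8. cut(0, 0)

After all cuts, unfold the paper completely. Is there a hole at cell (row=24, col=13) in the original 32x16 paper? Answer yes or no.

Op 1 fold_up: fold axis h@16; visible region now rows[0,16) x cols[0,16) = 16x16
Op 2 fold_right: fold axis v@8; visible region now rows[0,16) x cols[8,16) = 16x8
Op 3 fold_up: fold axis h@8; visible region now rows[0,8) x cols[8,16) = 8x8
Op 4 fold_up: fold axis h@4; visible region now rows[0,4) x cols[8,16) = 4x8
Op 5 fold_down: fold axis h@2; visible region now rows[2,4) x cols[8,16) = 2x8
Op 6 cut(0, 2): punch at orig (2,10); cuts so far [(2, 10)]; region rows[2,4) x cols[8,16) = 2x8
Op 7 cut(1, 4): punch at orig (3,12); cuts so far [(2, 10), (3, 12)]; region rows[2,4) x cols[8,16) = 2x8
Op 8 cut(0, 0): punch at orig (2,8); cuts so far [(2, 8), (2, 10), (3, 12)]; region rows[2,4) x cols[8,16) = 2x8
Unfold 1 (reflect across h@2): 6 holes -> [(0, 12), (1, 8), (1, 10), (2, 8), (2, 10), (3, 12)]
Unfold 2 (reflect across h@4): 12 holes -> [(0, 12), (1, 8), (1, 10), (2, 8), (2, 10), (3, 12), (4, 12), (5, 8), (5, 10), (6, 8), (6, 10), (7, 12)]
Unfold 3 (reflect across h@8): 24 holes -> [(0, 12), (1, 8), (1, 10), (2, 8), (2, 10), (3, 12), (4, 12), (5, 8), (5, 10), (6, 8), (6, 10), (7, 12), (8, 12), (9, 8), (9, 10), (10, 8), (10, 10), (11, 12), (12, 12), (13, 8), (13, 10), (14, 8), (14, 10), (15, 12)]
Unfold 4 (reflect across v@8): 48 holes -> [(0, 3), (0, 12), (1, 5), (1, 7), (1, 8), (1, 10), (2, 5), (2, 7), (2, 8), (2, 10), (3, 3), (3, 12), (4, 3), (4, 12), (5, 5), (5, 7), (5, 8), (5, 10), (6, 5), (6, 7), (6, 8), (6, 10), (7, 3), (7, 12), (8, 3), (8, 12), (9, 5), (9, 7), (9, 8), (9, 10), (10, 5), (10, 7), (10, 8), (10, 10), (11, 3), (11, 12), (12, 3), (12, 12), (13, 5), (13, 7), (13, 8), (13, 10), (14, 5), (14, 7), (14, 8), (14, 10), (15, 3), (15, 12)]
Unfold 5 (reflect across h@16): 96 holes -> [(0, 3), (0, 12), (1, 5), (1, 7), (1, 8), (1, 10), (2, 5), (2, 7), (2, 8), (2, 10), (3, 3), (3, 12), (4, 3), (4, 12), (5, 5), (5, 7), (5, 8), (5, 10), (6, 5), (6, 7), (6, 8), (6, 10), (7, 3), (7, 12), (8, 3), (8, 12), (9, 5), (9, 7), (9, 8), (9, 10), (10, 5), (10, 7), (10, 8), (10, 10), (11, 3), (11, 12), (12, 3), (12, 12), (13, 5), (13, 7), (13, 8), (13, 10), (14, 5), (14, 7), (14, 8), (14, 10), (15, 3), (15, 12), (16, 3), (16, 12), (17, 5), (17, 7), (17, 8), (17, 10), (18, 5), (18, 7), (18, 8), (18, 10), (19, 3), (19, 12), (20, 3), (20, 12), (21, 5), (21, 7), (21, 8), (21, 10), (22, 5), (22, 7), (22, 8), (22, 10), (23, 3), (23, 12), (24, 3), (24, 12), (25, 5), (25, 7), (25, 8), (25, 10), (26, 5), (26, 7), (26, 8), (26, 10), (27, 3), (27, 12), (28, 3), (28, 12), (29, 5), (29, 7), (29, 8), (29, 10), (30, 5), (30, 7), (30, 8), (30, 10), (31, 3), (31, 12)]
Holes: [(0, 3), (0, 12), (1, 5), (1, 7), (1, 8), (1, 10), (2, 5), (2, 7), (2, 8), (2, 10), (3, 3), (3, 12), (4, 3), (4, 12), (5, 5), (5, 7), (5, 8), (5, 10), (6, 5), (6, 7), (6, 8), (6, 10), (7, 3), (7, 12), (8, 3), (8, 12), (9, 5), (9, 7), (9, 8), (9, 10), (10, 5), (10, 7), (10, 8), (10, 10), (11, 3), (11, 12), (12, 3), (12, 12), (13, 5), (13, 7), (13, 8), (13, 10), (14, 5), (14, 7), (14, 8), (14, 10), (15, 3), (15, 12), (16, 3), (16, 12), (17, 5), (17, 7), (17, 8), (17, 10), (18, 5), (18, 7), (18, 8), (18, 10), (19, 3), (19, 12), (20, 3), (20, 12), (21, 5), (21, 7), (21, 8), (21, 10), (22, 5), (22, 7), (22, 8), (22, 10), (23, 3), (23, 12), (24, 3), (24, 12), (25, 5), (25, 7), (25, 8), (25, 10), (26, 5), (26, 7), (26, 8), (26, 10), (27, 3), (27, 12), (28, 3), (28, 12), (29, 5), (29, 7), (29, 8), (29, 10), (30, 5), (30, 7), (30, 8), (30, 10), (31, 3), (31, 12)]

Answer: no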